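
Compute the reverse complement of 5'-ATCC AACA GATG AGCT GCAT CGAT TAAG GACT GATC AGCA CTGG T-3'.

Complement each base (A↔T, G↔C): TAGGTTGTCTACTCGACGTAGCTAATTCCTGACTAGTCGTGACCA. Then reverse.

5'-ACCAGTGCTGATCAGTCCTTAATCGATGCAGCTCATCTGTTGGAT-3'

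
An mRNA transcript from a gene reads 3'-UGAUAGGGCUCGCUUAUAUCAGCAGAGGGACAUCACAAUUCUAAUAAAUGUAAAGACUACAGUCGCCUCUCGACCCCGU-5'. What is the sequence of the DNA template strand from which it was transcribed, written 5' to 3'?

5'-ACTATCCCGAGCGAATATAGTCGTCTCCCTGTAGTGTTAAGATTATTTACATTTCTGATGTCAGCGGAGAGCTGGGGCA-3'

Written 5'→3' the mRNA is UGCCCCAGCUCUCCGCUGACAUCAGAAAUGUAAAUAAUCUUAACACUACAGGGAGACGACUAUAUUCGCUCGGGAUAGU, so the coding DNA strand is TGCCCCAGCTCTCCGCTGACATCAGAAATGTAAATAATCTTAACACTACAGGGAGACGACTATATTCGCTCGGGATAGT. The template is its reverse complement.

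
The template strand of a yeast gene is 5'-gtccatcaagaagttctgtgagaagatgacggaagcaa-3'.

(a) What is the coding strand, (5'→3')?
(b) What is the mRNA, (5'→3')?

(a) The coding strand is the reverse complement of the template: complement CAGGTAGTTCTTCAAGACACTCTTCTACTGCCTTCGTT, then reverse.
(b) mRNA has the coding-strand sequence with T→U.

(a) 5'-TTGCTTCCGTCATCTTCTCACAGAACTTCTTGATGGAC-3'
(b) 5'-UUGCUUCCGUCAUCUUCUCACAGAACUUCUUGAUGGAC-3'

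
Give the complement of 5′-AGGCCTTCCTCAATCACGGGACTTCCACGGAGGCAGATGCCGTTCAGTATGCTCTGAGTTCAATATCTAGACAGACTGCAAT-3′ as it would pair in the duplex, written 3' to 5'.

Base-pairing A↔T, G↔C gives the complement. The complementary strand is antiparallel, so paired with a 5'→3' strand it runs 3'→5'.

3'-TCCGGAAGGAGTTAGTGCCCTGAAGGTGCCTCCGTCTACGGCAAGTCATACGAGACTCAAGTTATAGATCTGTCTGACGTTA-5'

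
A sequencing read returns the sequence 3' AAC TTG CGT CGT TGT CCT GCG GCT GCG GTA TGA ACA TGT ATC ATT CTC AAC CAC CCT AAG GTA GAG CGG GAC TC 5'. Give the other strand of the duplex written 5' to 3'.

The strand is given 3'→5', so its complement runs 5'→3' in the same left-to-right order: pair each base A↔T, G↔C.

5'-TTGAACGCAGCAACAGGACGCCGACGCCATACTTGTACATAGTAAGAGTTGGTGGGATTCCATCTCGCCCTGAG-3'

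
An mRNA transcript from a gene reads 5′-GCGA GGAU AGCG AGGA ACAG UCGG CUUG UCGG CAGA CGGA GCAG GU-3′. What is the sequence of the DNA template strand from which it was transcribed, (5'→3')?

5'-ACCTGCTCCGTCTGCCGACAAGCCGACTGTTCCTCGCTATCCTCGC-3'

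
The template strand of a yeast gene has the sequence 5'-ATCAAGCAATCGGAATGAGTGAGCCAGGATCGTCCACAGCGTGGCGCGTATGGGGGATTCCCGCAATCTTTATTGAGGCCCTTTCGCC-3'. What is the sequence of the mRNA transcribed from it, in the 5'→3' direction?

RNA polymerase reads the template 3'→5' and synthesizes mRNA 5'→3' by base-pairing (A→U, T→A, G↔C). The complement of the template is TAGTTCGTTAGCCTTACTCACTCGGTCCTAGCAGGTGTCGCACCGCGCATACCCCCTAAGGGCGTTAGAAATAACTCCGGGAAAGCGG; antiparallel, so 5'→3' the coding strand is GGCGAAAGGGCCTCAATAAAGATTGCGGGAATCCCCCATACGCGCCACGCTGTGGACGATCCTGGCTCACTCATTCCGATTGCTTGAT. Replace T with U for the mRNA.

5'-GGCGAAAGGGCCUCAAUAAAGAUUGCGGGAAUCCCCCAUACGCGCCACGCUGUGGACGAUCCUGGCUCACUCAUUCCGAUUGCUUGAU-3'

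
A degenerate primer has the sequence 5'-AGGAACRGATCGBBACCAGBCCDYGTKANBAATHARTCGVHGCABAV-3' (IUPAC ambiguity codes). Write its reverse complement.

5'-BTVTGCDBCGAYTDATTVNTMACRHGGVCTGGTVVCGATCYGTTCCT-3'

Standard pairs A↔T, G↔C; ambiguity codes pair R↔Y, K↔M, B↔V, D↔H, N↔N. Complement (TCCTTGYCTAGCVVTGGTCVGGHRCAMTNVTTADTYAGCBDCGTVTB), then reverse for 5'→3'.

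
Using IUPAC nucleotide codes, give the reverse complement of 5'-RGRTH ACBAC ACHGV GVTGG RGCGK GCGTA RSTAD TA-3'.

Standard pairs A↔T, G↔C; ambiguity codes pair R↔Y, K↔M, S↔S, B↔V, D↔H. Complement (YCYADTGVTGTGDCBCBACCYCGCMCGCATYSATHAT), then reverse for 5'→3'.

5'-TAHTASYTACGCMCGCYCCABCBCDGTGTVGTDAYCY-3'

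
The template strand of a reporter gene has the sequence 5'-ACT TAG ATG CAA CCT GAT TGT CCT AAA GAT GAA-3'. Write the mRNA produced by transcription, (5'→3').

5'-UUCAUCUUUAGGACAAUCAGGUUGCAUCUAAGU-3'

RNA polymerase reads the template 3'→5' and synthesizes mRNA 5'→3' by base-pairing (A→U, T→A, G↔C). The complement of the template is TGAATCTACGTTGGACTAACAGGATTTCTACTT; antiparallel, so 5'→3' the coding strand is TTCATCTTTAGGACAATCAGGTTGCATCTAAGT. Replace T with U for the mRNA.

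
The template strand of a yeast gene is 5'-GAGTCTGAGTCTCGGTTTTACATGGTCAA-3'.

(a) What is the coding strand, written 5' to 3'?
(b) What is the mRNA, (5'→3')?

(a) 5'-TTGACCATGTAAAACCGAGACTCAGACTC-3'
(b) 5'-UUGACCAUGUAAAACCGAGACUCAGACUC-3'

(a) The coding strand is the reverse complement of the template: complement CTCAGACTCAGAGCCAAAATGTACCAGTT, then reverse.
(b) mRNA has the coding-strand sequence with T→U.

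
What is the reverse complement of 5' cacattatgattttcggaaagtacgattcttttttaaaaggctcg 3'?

5'-CGAGCCTTTTAAAAAAGAATCGTACTTTCCGAAAATCATAATGTG-3'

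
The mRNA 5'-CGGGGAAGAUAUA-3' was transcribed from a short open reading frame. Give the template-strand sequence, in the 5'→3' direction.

5'-TATATCTTCCCCG-3'

Replace U with T to get the coding DNA strand: CGGGGAAGATATA. The template strand is its reverse complement (complement GCCCCTTCTATAT, then reverse).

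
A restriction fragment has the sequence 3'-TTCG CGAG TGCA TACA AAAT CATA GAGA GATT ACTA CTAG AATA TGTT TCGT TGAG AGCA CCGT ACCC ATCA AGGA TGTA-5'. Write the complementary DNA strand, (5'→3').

5'-AAGCGCTCACGTATGTTTTAGTATCTCTCTAATGATGATCTTATACAAAGCAACTCTCGTGGCATGGGTAGTTCCTACAT-3'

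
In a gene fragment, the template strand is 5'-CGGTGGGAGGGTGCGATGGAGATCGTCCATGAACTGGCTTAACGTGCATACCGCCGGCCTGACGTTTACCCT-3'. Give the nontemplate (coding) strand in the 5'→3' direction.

5'-AGGGTAAACGTCAGGCCGGCGGTATGCACGTTAAGCCAGTTCATGGACGATCTCCATCGCACCCTCCCACCG-3'

The coding strand is complementary and antiparallel to the template: take the complement (A↔T, G↔C) and reverse.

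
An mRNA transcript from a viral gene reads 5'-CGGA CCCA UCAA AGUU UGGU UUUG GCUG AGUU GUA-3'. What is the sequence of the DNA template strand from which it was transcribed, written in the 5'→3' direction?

Replace U with T to get the coding DNA strand: CGGACCCATCAAAGTTTGGTTTTGGCTGAGTTGTA. The template strand is its reverse complement (complement GCCTGGGTAGTTTCAAACCAAAACCGACTCAACAT, then reverse).

5'-TACAACTCAGCCAAAACCAAACTTTGATGGGTCCG-3'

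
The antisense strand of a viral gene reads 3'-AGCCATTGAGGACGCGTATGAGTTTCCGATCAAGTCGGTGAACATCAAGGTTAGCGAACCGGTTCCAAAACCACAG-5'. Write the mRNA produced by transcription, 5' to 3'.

5'-UCGGUAACUCCUGCGCAUACUCAAAGGCUAGUUCAGCCACUUGUAGUUCCAAUCGCUUGGCCAAGGUUUUGGUGUC-3'

Reading the template 3'→5' as shown, RNA polymerase pairs each base (A→U, T→A, G↔C) to build mRNA 5'→3' directly.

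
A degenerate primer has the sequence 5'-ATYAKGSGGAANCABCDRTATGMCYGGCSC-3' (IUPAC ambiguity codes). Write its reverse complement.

Standard pairs A↔T, G↔C; ambiguity codes pair R↔Y, M↔K, S↔S, B↔V, D↔H, N↔N. Complement (TARTMCSCCTTNGTVGHYATACKGRCCGSG), then reverse for 5'→3'.

5'-GSGCCRGKCATAYHGVTGNTTCCSCMTRAT-3'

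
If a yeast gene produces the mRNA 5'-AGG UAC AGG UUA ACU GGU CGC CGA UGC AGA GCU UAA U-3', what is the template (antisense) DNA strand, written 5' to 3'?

5'-ATTAAGCTCTGCATCGGCGACCAGTTAACCTGTACCT-3'

Replace U with T to get the coding DNA strand: AGGTACAGGTTAACTGGTCGCCGATGCAGAGCTTAAT. The template strand is its reverse complement (complement TCCATGTCCAATTGACCAGCGGCTACGTCTCGAATTA, then reverse).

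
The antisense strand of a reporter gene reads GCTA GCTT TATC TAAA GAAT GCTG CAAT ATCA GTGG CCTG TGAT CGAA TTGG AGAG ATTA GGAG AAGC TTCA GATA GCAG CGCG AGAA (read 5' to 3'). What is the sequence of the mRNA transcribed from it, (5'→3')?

The mRNA has the sequence of the coding strand (reverse complement of the template) with T→U. Reverse complement of GCTAGCTTTATCTAAAGAATGCTGCAATATCAGTGGCCTGTGATCGAATTGGAGAGATTAGGAGAAGCTTCAGATAGCAGCGCGAGAA is TTCTCGCGCTGCTATCTGAAGCTTCTCCTAATCTCTCCAATTCGATCACAGGCCACTGATATTGCAGCATTCTTTAGATAAAGCTAGC; then T→U.

5'-UUCUCGCGCUGCUAUCUGAAGCUUCUCCUAAUCUCUCCAAUUCGAUCACAGGCCACUGAUAUUGCAGCAUUCUUUAGAUAAAGCUAGC-3'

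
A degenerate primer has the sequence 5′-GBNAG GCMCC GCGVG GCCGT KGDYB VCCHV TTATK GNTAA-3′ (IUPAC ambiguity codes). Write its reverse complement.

5'-TTANCMATAABDGGBVRHCMACGGCCBCGCGGKGCCTNVC-3'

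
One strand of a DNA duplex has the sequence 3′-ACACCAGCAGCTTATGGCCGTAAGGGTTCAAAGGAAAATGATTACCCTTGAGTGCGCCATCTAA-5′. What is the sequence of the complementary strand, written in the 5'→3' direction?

5'-TGTGGTCGTCGAATACCGGCATTCCCAAGTTTCCTTTTACTAATGGGAACTCACGCGGTAGATT-3'

The strand is given 3'→5', so its complement runs 5'→3' in the same left-to-right order: pair each base A↔T, G↔C.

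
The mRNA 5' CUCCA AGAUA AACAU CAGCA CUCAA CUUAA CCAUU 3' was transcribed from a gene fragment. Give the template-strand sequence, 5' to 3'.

Replace U with T to get the coding DNA strand: CTCCAAGATAAACATCAGCACTCAACTTAACCATT. The template strand is its reverse complement (complement GAGGTTCTATTTGTAGTCGTGAGTTGAATTGGTAA, then reverse).

5'-AATGGTTAAGTTGAGTGCTGATGTTTATCTTGGAG-3'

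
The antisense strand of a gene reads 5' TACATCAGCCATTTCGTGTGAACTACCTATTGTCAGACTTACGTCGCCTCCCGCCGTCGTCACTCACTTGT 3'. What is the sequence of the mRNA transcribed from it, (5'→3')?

5′-ACAAGUGAGUGACGACGGCGGGAGGCGACGUAAGUCUGACAAUAGGUAGUUCACACGAAAUGGCUGAUGUA-3′

RNA polymerase reads the template 3'→5' and synthesizes mRNA 5'→3' by base-pairing (A→U, T→A, G↔C). The complement of the template is ATGTAGTCGGTAAAGCACACTTGATGGATAACAGTCTGAATGCAGCGGAGGGCGGCAGCAGTGAGTGAACA; antiparallel, so 5'→3' the coding strand is ACAAGTGAGTGACGACGGCGGGAGGCGACGTAAGTCTGACAATAGGTAGTTCACACGAAATGGCTGATGTA. Replace T with U for the mRNA.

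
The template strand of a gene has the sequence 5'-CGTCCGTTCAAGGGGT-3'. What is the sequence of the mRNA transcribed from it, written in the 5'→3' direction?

The mRNA has the sequence of the coding strand (reverse complement of the template) with T→U. Reverse complement of CGTCCGTTCAAGGGGT is ACCCCTTGAACGGACG; then T→U.

5'-ACCCCUUGAACGGACG-3'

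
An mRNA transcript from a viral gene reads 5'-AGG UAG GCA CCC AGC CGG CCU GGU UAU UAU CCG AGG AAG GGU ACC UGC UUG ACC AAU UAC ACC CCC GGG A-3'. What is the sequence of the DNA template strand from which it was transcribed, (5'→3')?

Replace U with T to get the coding DNA strand: AGGTAGGCACCCAGCCGGCCTGGTTATTATCCGAGGAAGGGTACCTGCTTGACCAATTACACCCCCGGGA. The template strand is its reverse complement (complement TCCATCCGTGGGTCGGCCGGACCAATAATAGGCTCCTTCCCATGGACGAACTGGTTAATGTGGGGGCCCT, then reverse).

5'-TCCCGGGGGTGTAATTGGTCAAGCAGGTACCCTTCCTCGGATAATAACCAGGCCGGCTGGGTGCCTACCT-3'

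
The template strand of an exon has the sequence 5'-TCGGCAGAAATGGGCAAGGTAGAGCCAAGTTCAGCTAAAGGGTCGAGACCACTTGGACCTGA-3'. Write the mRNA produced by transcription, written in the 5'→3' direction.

RNA polymerase reads the template 3'→5' and synthesizes mRNA 5'→3' by base-pairing (A→U, T→A, G↔C). The complement of the template is AGCCGTCTTTACCCGTTCCATCTCGGTTCAAGTCGATTTCCCAGCTCTGGTGAACCTGGACT; antiparallel, so 5'→3' the coding strand is TCAGGTCCAAGTGGTCTCGACCCTTTAGCTGAACTTGGCTCTACCTTGCCCATTTCTGCCGA. Replace T with U for the mRNA.

5'-UCAGGUCCAAGUGGUCUCGACCCUUUAGCUGAACUUGGCUCUACCUUGCCCAUUUCUGCCGA-3'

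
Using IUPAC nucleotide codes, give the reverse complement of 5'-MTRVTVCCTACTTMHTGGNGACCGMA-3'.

5′-TKCGGTCNCCADKAAGTAGGBABYAK-3′

Standard pairs A↔T, G↔C; ambiguity codes pair R↔Y, M↔K, H↔D, V↔B, N↔N. Complement (KAYBABGGATGAAKDACCNCTGGCKT), then reverse for 5'→3'.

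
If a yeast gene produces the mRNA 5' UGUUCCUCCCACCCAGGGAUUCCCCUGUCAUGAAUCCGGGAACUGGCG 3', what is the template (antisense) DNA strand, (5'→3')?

Replace U with T to get the coding DNA strand: TGTTCCTCCCACCCAGGGATTCCCCTGTCATGAATCCGGGAACTGGCG. The template strand is its reverse complement (complement ACAAGGAGGGTGGGTCCCTAAGGGGACAGTACTTAGGCCCTTGACCGC, then reverse).

5'-CGCCAGTTCCCGGATTCATGACAGGGGAATCCCTGGGTGGGAGGAACA-3'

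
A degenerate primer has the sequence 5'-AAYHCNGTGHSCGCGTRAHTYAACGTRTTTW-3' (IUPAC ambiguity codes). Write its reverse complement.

5'-WAAAYACGTTRADTYACGCGSDCACNGDRTT-3'

Standard pairs A↔T, G↔C; ambiguity codes pair R↔Y, W↔W, S↔S, H↔D, N↔N. Complement (TTRDGNCACDSGCGCAYTDARTTGCAYAAAW), then reverse for 5'→3'.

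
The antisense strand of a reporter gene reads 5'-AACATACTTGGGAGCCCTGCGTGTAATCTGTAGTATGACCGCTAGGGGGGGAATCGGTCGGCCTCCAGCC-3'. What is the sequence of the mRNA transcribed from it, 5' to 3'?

RNA polymerase reads the template 3'→5' and synthesizes mRNA 5'→3' by base-pairing (A→U, T→A, G↔C). The complement of the template is TTGTATGAACCCTCGGGACGCACATTAGACATCATACTGGCGATCCCCCCCTTAGCCAGCCGGAGGTCGG; antiparallel, so 5'→3' the coding strand is GGCTGGAGGCCGACCGATTCCCCCCCTAGCGGTCATACTACAGATTACACGCAGGGCTCCCAAGTATGTT. Replace T with U for the mRNA.

5′-GGCUGGAGGCCGACCGAUUCCCCCCCUAGCGGUCAUACUACAGAUUACACGCAGGGCUCCCAAGUAUGUU-3′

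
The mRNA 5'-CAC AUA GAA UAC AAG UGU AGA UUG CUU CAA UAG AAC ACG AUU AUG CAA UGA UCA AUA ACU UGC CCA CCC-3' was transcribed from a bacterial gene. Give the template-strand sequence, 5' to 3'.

Replace U with T to get the coding DNA strand: CACATAGAATACAAGTGTAGATTGCTTCAATAGAACACGATTATGCAATGATCAATAACTTGCCCACCC. The template strand is its reverse complement (complement GTGTATCTTATGTTCACATCTAACGAAGTTATCTTGTGCTAATACGTTACTAGTTATTGAACGGGTGGG, then reverse).

5'-GGGTGGGCAAGTTATTGATCATTGCATAATCGTGTTCTATTGAAGCAATCTACACTTGTATTCTATGTG-3'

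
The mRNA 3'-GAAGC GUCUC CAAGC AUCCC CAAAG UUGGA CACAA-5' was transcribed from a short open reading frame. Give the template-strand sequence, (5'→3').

5'-CTTCGCAGAGGTTCGTAGGGGTTTCAACCTGTGTT-3'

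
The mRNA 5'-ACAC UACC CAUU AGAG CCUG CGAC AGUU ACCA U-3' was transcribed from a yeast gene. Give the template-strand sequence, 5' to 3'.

5'-ATGGTAACTGTCGCAGGCTCTAATGGGTAGTGT-3'

Replace U with T to get the coding DNA strand: ACACTACCCATTAGAGCCTGCGACAGTTACCAT. The template strand is its reverse complement (complement TGTGATGGGTAATCTCGGACGCTGTCAATGGTA, then reverse).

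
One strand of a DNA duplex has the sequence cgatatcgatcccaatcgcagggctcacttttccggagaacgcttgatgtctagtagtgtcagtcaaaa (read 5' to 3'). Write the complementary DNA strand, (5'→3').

5'-TTTTGACTGACACTACTAGACATCAAGCGTTCTCCGGAAAAGTGAGCCCTGCGATTGGGATCGATATCG-3'

The complement of CGATATCGATCCCAATCGCAGGGCTCACTTTTCCGGAGAACGCTTGATGTCTAGTAGTGTCAGTCAAAA is GCTATAGCTAGGGTTAGCGTCCCGAGTGAAAAGGCCTCTTGCGAACTACAGATCATCACAGTCAGTTTT (A↔T, G↔C). DNA strands are antiparallel, so the complementary strand runs 3'→5'; reversing gives the 5'→3' form.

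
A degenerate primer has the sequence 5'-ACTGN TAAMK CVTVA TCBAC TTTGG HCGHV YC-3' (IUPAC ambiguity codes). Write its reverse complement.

5'-GRBDCGDCCAAAGTVGATBABGMKTTANCAGT-3'

Standard pairs A↔T, G↔C; ambiguity codes pair Y↔R, M↔K, B↔V, H↔D, N↔N. Complement (TGACNATTKMGBABTAGVTGAAACCDGCDBRG), then reverse for 5'→3'.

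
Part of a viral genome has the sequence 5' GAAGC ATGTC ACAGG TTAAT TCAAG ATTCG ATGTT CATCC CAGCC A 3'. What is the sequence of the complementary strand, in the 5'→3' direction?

Pairing A↔T and G↔C gives CTTCGTACAGTGTCCAATTAAGTTCTAAGCTACAAGTAGGGTCGGT, running 3'→5'. Reverse for the 5'→3' convention.

5'-TGGCTGGGATGAACATCGAATCTTGAATTAACCTGTGACATGCTTC-3'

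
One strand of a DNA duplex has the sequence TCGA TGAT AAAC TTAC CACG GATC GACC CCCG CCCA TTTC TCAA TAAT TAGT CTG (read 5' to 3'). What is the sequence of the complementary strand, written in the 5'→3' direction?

Pairing A↔T and G↔C gives AGCTACTATTTGAATGGTGCCTAGCTGGGGGCGGGTAAAGAGTTATTAATCAGAC, running 3'→5'. Reverse for the 5'→3' convention.

5'-CAGACTAATTATTGAGAAATGGGCGGGGGTCGATCCGTGGTAAGTTTATCATCGA-3'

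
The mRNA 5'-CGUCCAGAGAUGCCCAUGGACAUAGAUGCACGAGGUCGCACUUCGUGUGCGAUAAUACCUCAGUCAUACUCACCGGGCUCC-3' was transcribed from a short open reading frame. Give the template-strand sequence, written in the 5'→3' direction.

Replace U with T to get the coding DNA strand: CGTCCAGAGATGCCCATGGACATAGATGCACGAGGTCGCACTTCGTGTGCGATAATACCTCAGTCATACTCACCGGGCTCC. The template strand is its reverse complement (complement GCAGGTCTCTACGGGTACCTGTATCTACGTGCTCCAGCGTGAAGCACACGCTATTATGGAGTCAGTATGAGTGGCCCGAGG, then reverse).

5′-GGAGCCCGGTGAGTATGACTGAGGTATTATCGCACACGAAGTGCGACCTCGTGCATCTATGTCCATGGGCATCTCTGGACG-3′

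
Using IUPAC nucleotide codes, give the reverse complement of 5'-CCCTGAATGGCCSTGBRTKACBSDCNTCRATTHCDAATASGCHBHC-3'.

Standard pairs A↔T, G↔C; ambiguity codes pair R↔Y, K↔M, S↔S, B↔V, D↔H, N↔N. Complement (GGGACTTACCGGSACVYAMTGVSHGNAGYTAADGHTTATSCGDVDG), then reverse for 5'→3'.

5′-GDVDGCSTATTHGDAATYGANGHSVGTMAYVCASGGCCATTCAGGG-3′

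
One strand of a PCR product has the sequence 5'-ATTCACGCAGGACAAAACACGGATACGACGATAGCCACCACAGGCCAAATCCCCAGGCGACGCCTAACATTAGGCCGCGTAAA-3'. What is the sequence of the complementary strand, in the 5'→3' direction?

5′-TTTACGCGGCCTAATGTTAGGCGTCGCCTGGGGATTTGGCCTGTGGTGGCTATCGTCGTATCCGTGTTTTGTCCTGCGTGAAT-3′

The complement of ATTCACGCAGGACAAAACACGGATACGACGATAGCCACCACAGGCCAAATCCCCAGGCGACGCCTAACATTAGGCCGCGTAAA is TAAGTGCGTCCTGTTTTGTGCCTATGCTGCTATCGGTGGTGTCCGGTTTAGGGGTCCGCTGCGGATTGTAATCCGGCGCATTT (A↔T, G↔C). DNA strands are antiparallel, so the complementary strand runs 3'→5'; reversing gives the 5'→3' form.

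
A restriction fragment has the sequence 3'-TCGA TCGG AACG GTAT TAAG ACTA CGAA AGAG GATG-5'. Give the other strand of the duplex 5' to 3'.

The strand is given 3'→5', so its complement runs 5'→3' in the same left-to-right order: pair each base A↔T, G↔C.

5′-AGCTAGCCTTGCCATAATTCTGATGCTTTCTCCTAC-3′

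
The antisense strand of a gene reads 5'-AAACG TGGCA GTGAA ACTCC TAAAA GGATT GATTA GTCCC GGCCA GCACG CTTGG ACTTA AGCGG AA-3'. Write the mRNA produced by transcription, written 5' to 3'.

5'-UUCCGCUUAAGUCCAAGCGUGCUGGCCGGGACUAAUCAAUCCUUUUAGGAGUUUCACUGCCACGUUU-3'

RNA polymerase reads the template 3'→5' and synthesizes mRNA 5'→3' by base-pairing (A→U, T→A, G↔C). The complement of the template is TTTGCACCGTCACTTTGAGGATTTTCCTAACTAATCAGGGCCGGTCGTGCGAACCTGAATTCGCCTT; antiparallel, so 5'→3' the coding strand is TTCCGCTTAAGTCCAAGCGTGCTGGCCGGGACTAATCAATCCTTTTAGGAGTTTCACTGCCACGTTT. Replace T with U for the mRNA.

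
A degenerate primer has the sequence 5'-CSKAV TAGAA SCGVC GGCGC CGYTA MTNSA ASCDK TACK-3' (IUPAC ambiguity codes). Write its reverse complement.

5'-MGTAMHGSTTSNAKTARCGGCGCCGBCGSTTCTABTMSG-3'

Standard pairs A↔T, G↔C; ambiguity codes pair Y↔R, M↔K, S↔S, D↔H, V↔B, N↔N. Complement (GSMTBATCTTSGCBGCCGCGGCRATKANSTTSGHMATGM), then reverse for 5'→3'.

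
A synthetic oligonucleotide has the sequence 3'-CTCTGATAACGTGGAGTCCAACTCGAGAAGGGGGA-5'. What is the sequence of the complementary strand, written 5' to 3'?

5'-GAGACTATTGCACCTCAGGTTGAGCTCTTCCCCCT-3'

The strand is given 3'→5', so its complement runs 5'→3' in the same left-to-right order: pair each base A↔T, G↔C.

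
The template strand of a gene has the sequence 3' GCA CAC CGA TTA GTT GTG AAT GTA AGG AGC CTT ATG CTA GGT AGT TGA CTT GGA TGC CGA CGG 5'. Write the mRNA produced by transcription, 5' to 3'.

5′-CGUGUGGCUAAUCAACACUUACAUUCCUCGGAAUACGAUCCAUCAACUGAACCUACGGCUGCC-3′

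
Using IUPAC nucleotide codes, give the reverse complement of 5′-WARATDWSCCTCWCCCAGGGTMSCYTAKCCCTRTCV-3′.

5'-BGAYAGGGMTARGSKACCCTGGGWGAGGSWHATYTW-3'

Standard pairs A↔T, G↔C; ambiguity codes pair R↔Y, M↔K, W↔W, S↔S, D↔H, V↔B. Complement (WTYTAHWSGGAGWGGGTCCCAKSGRATMGGGAYAGB), then reverse for 5'→3'.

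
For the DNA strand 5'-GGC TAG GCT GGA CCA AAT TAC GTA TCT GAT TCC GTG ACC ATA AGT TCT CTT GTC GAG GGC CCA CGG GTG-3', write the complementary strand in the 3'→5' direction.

3'-CCGATCCGACCTGGTTTAATGCATAGACTAAGGCACTGGTATTCAAGAGAACAGCTCCCGGGTGCCCAC-5'

Base-pairing A↔T, G↔C gives the complement. The complementary strand is antiparallel, so paired with a 5'→3' strand it runs 3'→5'.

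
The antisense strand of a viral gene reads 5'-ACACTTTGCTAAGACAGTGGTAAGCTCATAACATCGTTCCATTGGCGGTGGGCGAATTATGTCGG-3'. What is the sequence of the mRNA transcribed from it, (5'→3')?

5'-CCGACAUAAUUCGCCCACCGCCAAUGGAACGAUGUUAUGAGCUUACCACUGUCUUAGCAAAGUGU-3'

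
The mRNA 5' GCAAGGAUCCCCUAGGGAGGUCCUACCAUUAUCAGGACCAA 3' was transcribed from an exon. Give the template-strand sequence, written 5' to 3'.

Replace U with T to get the coding DNA strand: GCAAGGATCCCCTAGGGAGGTCCTACCATTATCAGGACCAA. The template strand is its reverse complement (complement CGTTCCTAGGGGATCCCTCCAGGATGGTAATAGTCCTGGTT, then reverse).

5'-TTGGTCCTGATAATGGTAGGACCTCCCTAGGGGATCCTTGC-3'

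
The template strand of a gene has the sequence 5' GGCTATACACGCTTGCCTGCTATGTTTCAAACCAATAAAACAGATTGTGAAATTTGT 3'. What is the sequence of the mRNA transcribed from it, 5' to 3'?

RNA polymerase reads the template 3'→5' and synthesizes mRNA 5'→3' by base-pairing (A→U, T→A, G↔C). The complement of the template is CCGATATGTGCGAACGGACGATACAAAGTTTGGTTATTTTGTCTAACACTTTAAACA; antiparallel, so 5'→3' the coding strand is ACAAATTTCACAATCTGTTTTATTGGTTTGAAACATAGCAGGCAAGCGTGTATAGCC. Replace T with U for the mRNA.

5'-ACAAAUUUCACAAUCUGUUUUAUUGGUUUGAAACAUAGCAGGCAAGCGUGUAUAGCC-3'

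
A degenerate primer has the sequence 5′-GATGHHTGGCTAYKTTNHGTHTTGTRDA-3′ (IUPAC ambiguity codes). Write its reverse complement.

Standard pairs A↔T, G↔C; ambiguity codes pair R↔Y, K↔M, D↔H, N↔N. Complement (CTACDDACCGATRMAANDCADAACAYHT), then reverse for 5'→3'.

5′-THYACAADACDNAAMRTAGCCADDCATC-3′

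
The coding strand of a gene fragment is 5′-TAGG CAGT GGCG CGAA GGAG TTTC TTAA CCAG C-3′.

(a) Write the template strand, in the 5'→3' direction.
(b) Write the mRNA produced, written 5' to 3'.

(a) The template strand is the reverse complement of the coding strand: complement ATCCGTCACCGCGCTTCCTCAAAGAATTGGTCG, then reverse.
(b) mRNA matches the coding strand with T→U.

(a) 5'-GCTGGTTAAGAAACTCCTTCGCGCCACTGCCTA-3'
(b) 5′-UAGGCAGUGGCGCGAAGGAGUUUCUUAACCAGC-3′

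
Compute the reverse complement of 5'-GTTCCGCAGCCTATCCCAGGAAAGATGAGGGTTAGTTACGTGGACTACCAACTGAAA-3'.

Reading the sequence 3'→5' and pairing each base (A↔T, G↔C) gives the reverse complement directly.

5′-TTTCAGTTGGTAGTCCACGTAACTAACCCTCATCTTTCCTGGGATAGGCTGCGGAAC-3′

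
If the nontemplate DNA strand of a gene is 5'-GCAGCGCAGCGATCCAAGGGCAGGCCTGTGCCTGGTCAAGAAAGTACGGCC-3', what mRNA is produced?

5'-GCAGCGCAGCGAUCCAAGGGCAGGCCUGUGCCUGGUCAAGAAAGUACGGCC-3'

mRNA has the coding-strand sequence with U in place of T.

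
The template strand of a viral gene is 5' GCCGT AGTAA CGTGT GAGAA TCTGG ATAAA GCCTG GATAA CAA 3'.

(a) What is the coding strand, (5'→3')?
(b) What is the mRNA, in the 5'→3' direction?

(a) The coding strand is the reverse complement of the template: complement CGGCATCATTGCACACTCTTAGACCTATTTCGGACCTATTGTT, then reverse.
(b) mRNA has the coding-strand sequence with T→U.

(a) 5'-TTGTTATCCAGGCTTTATCCAGATTCTCACACGTTACTACGGC-3'
(b) 5′-UUGUUAUCCAGGCUUUAUCCAGAUUCUCACACGUUACUACGGC-3′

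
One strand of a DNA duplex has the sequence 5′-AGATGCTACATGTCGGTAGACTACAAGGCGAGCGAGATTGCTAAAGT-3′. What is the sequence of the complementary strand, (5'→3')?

5′-ACTTTAGCAATCTCGCTCGCCTTGTAGTCTACCGACATGTAGCATCT-3′

Pairing A↔T and G↔C gives TCTACGATGTACAGCCATCTGATGTTCCGCTCGCTCTAACGATTTCA, running 3'→5'. Reverse for the 5'→3' convention.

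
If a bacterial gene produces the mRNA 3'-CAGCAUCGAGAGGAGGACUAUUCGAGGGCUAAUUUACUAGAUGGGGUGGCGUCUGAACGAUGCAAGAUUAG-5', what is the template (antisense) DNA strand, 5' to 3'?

5'-GTCGTAGCTCTCCTCCTGATAAGCTCCCGATTAAATGATCTACCCCACCGCAGACTTGCTACGTTCTAATC-3'

Written 5'→3' the mRNA is GAUUAGAACGUAGCAAGUCUGCGGUGGGGUAGAUCAUUUAAUCGGGAGCUUAUCAGGAGGAGAGCUACGAC, so the coding DNA strand is GATTAGAACGTAGCAAGTCTGCGGTGGGGTAGATCATTTAATCGGGAGCTTATCAGGAGGAGAGCTACGAC. The template is its reverse complement.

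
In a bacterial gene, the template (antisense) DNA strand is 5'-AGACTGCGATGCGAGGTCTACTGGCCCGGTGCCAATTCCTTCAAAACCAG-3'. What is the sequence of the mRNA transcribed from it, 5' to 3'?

The mRNA has the sequence of the coding strand (reverse complement of the template) with T→U. Reverse complement of AGACTGCGATGCGAGGTCTACTGGCCCGGTGCCAATTCCTTCAAAACCAG is CTGGTTTTGAAGGAATTGGCACCGGGCCAGTAGACCTCGCATCGCAGTCT; then T→U.

5'-CUGGUUUUGAAGGAAUUGGCACCGGGCCAGUAGACCUCGCAUCGCAGUCU-3'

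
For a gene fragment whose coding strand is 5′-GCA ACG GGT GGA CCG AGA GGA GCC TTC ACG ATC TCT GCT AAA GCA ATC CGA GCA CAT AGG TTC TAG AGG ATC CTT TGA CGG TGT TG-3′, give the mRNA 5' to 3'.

5′-GCAACGGGUGGACCGAGAGGAGCCUUCACGAUCUCUGCUAAAGCAAUCCGAGCACAUAGGUUCUAGAGGAUCCUUUGACGGUGUUG-3′

The mRNA is synthesized from the template strand, so it matches the coding strand with T replaced by U.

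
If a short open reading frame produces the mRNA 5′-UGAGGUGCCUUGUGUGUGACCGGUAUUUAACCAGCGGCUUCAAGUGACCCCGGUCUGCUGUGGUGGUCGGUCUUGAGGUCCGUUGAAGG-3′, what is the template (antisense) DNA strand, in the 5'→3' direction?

5'-CCTTCAACGGACCTCAAGACCGACCACCACAGCAGACCGGGGTCACTTGAAGCCGCTGGTTAAATACCGGTCACACACAAGGCACCTCA-3'

Replace U with T to get the coding DNA strand: TGAGGTGCCTTGTGTGTGACCGGTATTTAACCAGCGGCTTCAAGTGACCCCGGTCTGCTGTGGTGGTCGGTCTTGAGGTCCGTTGAAGG. The template strand is its reverse complement (complement ACTCCACGGAACACACACTGGCCATAAATTGGTCGCCGAAGTTCACTGGGGCCAGACGACACCACCAGCCAGAACTCCAGGCAACTTCC, then reverse).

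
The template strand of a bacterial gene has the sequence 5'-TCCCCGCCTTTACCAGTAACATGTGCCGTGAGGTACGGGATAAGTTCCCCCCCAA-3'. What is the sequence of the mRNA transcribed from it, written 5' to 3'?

The mRNA has the sequence of the coding strand (reverse complement of the template) with T→U. Reverse complement of TCCCCGCCTTTACCAGTAACATGTGCCGTGAGGTACGGGATAAGTTCCCCCCCAA is TTGGGGGGGAACTTATCCCGTACCTCACGGCACATGTTACTGGTAAAGGCGGGGA; then T→U.

5'-UUGGGGGGGAACUUAUCCCGUACCUCACGGCACAUGUUACUGGUAAAGGCGGGGA-3'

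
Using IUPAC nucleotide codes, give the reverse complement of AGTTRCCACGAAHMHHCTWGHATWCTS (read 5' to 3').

Standard pairs A↔T, G↔C; ambiguity codes pair R↔Y, M↔K, W↔W, S↔S, H↔D. Complement (TCAAYGGTGCTTDKDDGAWCDTAWGAS), then reverse for 5'→3'.

5'-SAGWATDCWAGDDKDTTCGTGGYAACT-3'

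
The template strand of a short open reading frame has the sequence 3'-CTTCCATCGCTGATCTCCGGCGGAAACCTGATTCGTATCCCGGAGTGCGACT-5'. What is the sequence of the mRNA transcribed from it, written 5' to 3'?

5'-GAAGGUAGCGACUAGAGGCCGCCUUUGGACUAAGCAUAGGGCCUCACGCUGA-3'

Reading the template 3'→5' as shown, RNA polymerase pairs each base (A→U, T→A, G↔C) to build mRNA 5'→3' directly.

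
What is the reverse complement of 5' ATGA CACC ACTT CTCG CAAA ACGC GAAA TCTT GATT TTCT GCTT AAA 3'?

5'-TTTAAGCAGAAAATCAAGATTTCGCGTTTTGCGAGAAGTGGTGTCAT-3'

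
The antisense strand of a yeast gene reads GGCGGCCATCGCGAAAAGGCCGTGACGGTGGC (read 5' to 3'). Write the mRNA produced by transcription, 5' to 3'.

RNA polymerase reads the template 3'→5' and synthesizes mRNA 5'→3' by base-pairing (A→U, T→A, G↔C). The complement of the template is CCGCCGGTAGCGCTTTTCCGGCACTGCCACCG; antiparallel, so 5'→3' the coding strand is GCCACCGTCACGGCCTTTTCGCGATGGCCGCC. Replace T with U for the mRNA.

5'-GCCACCGUCACGGCCUUUUCGCGAUGGCCGCC-3'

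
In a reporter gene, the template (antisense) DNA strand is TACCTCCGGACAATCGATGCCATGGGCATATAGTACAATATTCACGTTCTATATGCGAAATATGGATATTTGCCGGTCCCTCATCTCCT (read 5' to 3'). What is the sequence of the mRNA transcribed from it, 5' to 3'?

5'-AGGAGAUGAGGGACCGGCAAAUAUCCAUAUUUCGCAUAUAGAACGUGAAUAUUGUACUAUAUGCCCAUGGCAUCGAUUGUCCGGAGGUA-3'

The mRNA has the sequence of the coding strand (reverse complement of the template) with T→U. Reverse complement of TACCTCCGGACAATCGATGCCATGGGCATATAGTACAATATTCACGTTCTATATGCGAAATATGGATATTTGCCGGTCCCTCATCTCCT is AGGAGATGAGGGACCGGCAAATATCCATATTTCGCATATAGAACGTGAATATTGTACTATATGCCCATGGCATCGATTGTCCGGAGGTA; then T→U.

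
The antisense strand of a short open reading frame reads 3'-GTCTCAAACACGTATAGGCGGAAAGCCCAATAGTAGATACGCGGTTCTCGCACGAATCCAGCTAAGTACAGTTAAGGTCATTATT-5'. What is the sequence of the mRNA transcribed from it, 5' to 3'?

5'-CAGAGUUUGUGCAUAUCCGCCUUUCGGGUUAUCAUCUAUGCGCCAAGAGCGUGCUUAGGUCGAUUCAUGUCAAUUCCAGUAAUAA-3'

Reading the template 3'→5' as shown, RNA polymerase pairs each base (A→U, T→A, G↔C) to build mRNA 5'→3' directly.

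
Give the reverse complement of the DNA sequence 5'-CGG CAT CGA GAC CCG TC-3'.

Reading the sequence 3'→5' and pairing each base (A↔T, G↔C) gives the reverse complement directly.

5′-GACGGGTCTCGATGCCG-3′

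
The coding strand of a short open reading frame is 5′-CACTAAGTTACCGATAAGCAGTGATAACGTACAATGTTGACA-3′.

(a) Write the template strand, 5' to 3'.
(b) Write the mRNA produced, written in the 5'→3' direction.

(a) The template strand is the reverse complement of the coding strand: complement GTGATTCAATGGCTATTCGTCACTATTGCATGTTACAACTGT, then reverse.
(b) mRNA matches the coding strand with T→U.

(a) 5'-TGTCAACATTGTACGTTATCACTGCTTATCGGTAACTTAGTG-3'
(b) 5'-CACUAAGUUACCGAUAAGCAGUGAUAACGUACAAUGUUGACA-3'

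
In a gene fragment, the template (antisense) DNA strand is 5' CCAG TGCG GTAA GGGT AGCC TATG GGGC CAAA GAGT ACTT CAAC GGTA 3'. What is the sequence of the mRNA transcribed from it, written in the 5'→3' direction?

5'-UACCGUUGAAGUACUCUUUGGCCCCAUAGGCUACCCUUACCGCACUGG-3'

The mRNA has the sequence of the coding strand (reverse complement of the template) with T→U. Reverse complement of CCAGTGCGGTAAGGGTAGCCTATGGGGCCAAAGAGTACTTCAACGGTA is TACCGTTGAAGTACTCTTTGGCCCCATAGGCTACCCTTACCGCACTGG; then T→U.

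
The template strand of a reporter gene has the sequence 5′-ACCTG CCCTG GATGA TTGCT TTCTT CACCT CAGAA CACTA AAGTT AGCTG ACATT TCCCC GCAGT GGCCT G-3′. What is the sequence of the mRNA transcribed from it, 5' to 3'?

The mRNA has the sequence of the coding strand (reverse complement of the template) with T→U. Reverse complement of ACCTGCCCTGGATGATTGCTTTCTTCACCTCAGAACACTAAAGTTAGCTGACATTTCCCCGCAGTGGCCTG is CAGGCCACTGCGGGGAAATGTCAGCTAACTTTAGTGTTCTGAGGTGAAGAAAGCAATCATCCAGGGCAGGT; then T→U.

5'-CAGGCCACUGCGGGGAAAUGUCAGCUAACUUUAGUGUUCUGAGGUGAAGAAAGCAAUCAUCCAGGGCAGGU-3'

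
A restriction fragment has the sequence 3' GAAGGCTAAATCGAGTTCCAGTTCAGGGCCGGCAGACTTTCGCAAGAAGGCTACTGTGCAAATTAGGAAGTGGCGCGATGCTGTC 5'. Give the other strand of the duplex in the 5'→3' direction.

5'-CTTCCGATTTAGCTCAAGGTCAAGTCCCGGCCGTCTGAAAGCGTTCTTCCGATGACACGTTTAATCCTTCACCGCGCTACGACAG-3'

The strand is given 3'→5', so its complement runs 5'→3' in the same left-to-right order: pair each base A↔T, G↔C.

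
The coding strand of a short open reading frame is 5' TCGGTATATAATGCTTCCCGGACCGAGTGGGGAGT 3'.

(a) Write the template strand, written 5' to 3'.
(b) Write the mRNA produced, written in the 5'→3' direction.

(a) The template strand is the reverse complement of the coding strand: complement AGCCATATATTACGAAGGGCCTGGCTCACCCCTCA, then reverse.
(b) mRNA matches the coding strand with T→U.

(a) 5'-ACTCCCCACTCGGTCCGGGAAGCATTATATACCGA-3'
(b) 5'-UCGGUAUAUAAUGCUUCCCGGACCGAGUGGGGAGU-3'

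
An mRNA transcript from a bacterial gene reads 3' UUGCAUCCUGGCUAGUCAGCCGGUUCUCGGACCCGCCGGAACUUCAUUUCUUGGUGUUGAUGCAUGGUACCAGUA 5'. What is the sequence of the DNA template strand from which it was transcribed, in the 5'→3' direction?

Written 5'→3' the mRNA is AUGACCAUGGUACGUAGUUGUGGUUCUUUACUUCAAGGCCGCCCAGGCUCUUGGCCGACUGAUCGGUCCUACGUU, so the coding DNA strand is ATGACCATGGTACGTAGTTGTGGTTCTTTACTTCAAGGCCGCCCAGGCTCTTGGCCGACTGATCGGTCCTACGTT. The template is its reverse complement.

5'-AACGTAGGACCGATCAGTCGGCCAAGAGCCTGGGCGGCCTTGAAGTAAAGAACCACAACTACGTACCATGGTCAT-3'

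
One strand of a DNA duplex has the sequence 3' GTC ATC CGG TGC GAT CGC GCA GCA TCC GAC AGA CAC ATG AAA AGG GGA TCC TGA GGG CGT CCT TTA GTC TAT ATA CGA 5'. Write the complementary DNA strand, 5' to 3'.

The strand is given 3'→5', so its complement runs 5'→3' in the same left-to-right order: pair each base A↔T, G↔C.

5′-CAGTAGGCCACGCTAGCGCGTCGTAGGCTGTCTGTGTACTTTTCCCCTAGGACTCCCGCAGGAAATCAGATATATGCT-3′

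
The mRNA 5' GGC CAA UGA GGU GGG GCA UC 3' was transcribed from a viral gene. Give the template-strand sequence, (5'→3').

Replace U with T to get the coding DNA strand: GGCCAATGAGGTGGGGCATC. The template strand is its reverse complement (complement CCGGTTACTCCACCCCGTAG, then reverse).

5'-GATGCCCCACCTCATTGGCC-3'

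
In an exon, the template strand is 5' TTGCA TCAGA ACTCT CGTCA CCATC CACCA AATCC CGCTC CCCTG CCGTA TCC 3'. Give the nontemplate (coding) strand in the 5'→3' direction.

5'-GGATACGGCAGGGGAGCGGGATTTGGTGGATGGTGACGAGAGTTCTGATGCAA-3'

The coding strand is complementary and antiparallel to the template: take the complement (A↔T, G↔C) and reverse.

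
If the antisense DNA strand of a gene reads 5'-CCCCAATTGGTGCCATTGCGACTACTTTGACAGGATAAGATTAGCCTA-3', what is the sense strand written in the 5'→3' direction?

5′-TAGGCTAATCTTATCCTGTCAAAGTAGTCGCAATGGCACCAATTGGGG-3′

The coding strand is complementary and antiparallel to the template: take the complement (A↔T, G↔C) and reverse.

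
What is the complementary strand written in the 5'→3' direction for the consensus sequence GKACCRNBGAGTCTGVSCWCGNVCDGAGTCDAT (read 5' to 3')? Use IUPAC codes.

5'-ATHGACTCHGBNCGWGSBCAGACTCVNYGGTMC-3'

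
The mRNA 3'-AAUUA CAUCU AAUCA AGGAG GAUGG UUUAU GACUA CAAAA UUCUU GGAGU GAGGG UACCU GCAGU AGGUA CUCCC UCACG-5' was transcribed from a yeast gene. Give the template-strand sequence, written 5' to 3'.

Written 5'→3' the mRNA is GCACUCCCUCAUGGAUGACGUCCAUGGGAGUGAGGUUCUUAAAACAUCAGUAUUUGGUAGGAGGAACUAAUCUACAUUAA, so the coding DNA strand is GCACTCCCTCATGGATGACGTCCATGGGAGTGAGGTTCTTAAAACATCAGTATTTGGTAGGAGGAACTAATCTACATTAA. The template is its reverse complement.

5'-TTAATGTAGATTAGTTCCTCCTACCAAATACTGATGTTTTAAGAACCTCACTCCCATGGACGTCATCCATGAGGGAGTGC-3'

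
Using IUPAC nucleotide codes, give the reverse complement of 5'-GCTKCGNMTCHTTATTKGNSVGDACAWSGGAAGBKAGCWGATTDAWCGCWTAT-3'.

5′-ATAWGCGWTHAATCWGCTMVCTTCCSWTGTHCBSNCMAATAADGAKNCGMAGC-3′

Standard pairs A↔T, G↔C; ambiguity codes pair M↔K, W↔W, S↔S, B↔V, D↔H, N↔N. Complement (CGAMGCNKAGDAATAAMCNSBCHTGTWSCCTTCVMTCGWCTAAHTWGCGWATA), then reverse for 5'→3'.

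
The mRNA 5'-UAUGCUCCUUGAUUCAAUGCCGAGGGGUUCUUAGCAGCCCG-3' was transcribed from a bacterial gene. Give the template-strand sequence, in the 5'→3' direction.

5'-CGGGCTGCTAAGAACCCCTCGGCATTGAATCAAGGAGCATA-3'

Replace U with T to get the coding DNA strand: TATGCTCCTTGATTCAATGCCGAGGGGTTCTTAGCAGCCCG. The template strand is its reverse complement (complement ATACGAGGAACTAAGTTACGGCTCCCCAAGAATCGTCGGGC, then reverse).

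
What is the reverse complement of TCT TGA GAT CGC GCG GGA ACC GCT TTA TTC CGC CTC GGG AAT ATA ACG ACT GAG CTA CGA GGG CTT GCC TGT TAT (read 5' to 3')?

5'-ATAACAGGCAAGCCCTCGTAGCTCAGTCGTTATATTCCCGAGGCGGAATAAAGCGGTTCCCGCGCGATCTCAAGA-3'

Reading the sequence 3'→5' and pairing each base (A↔T, G↔C) gives the reverse complement directly.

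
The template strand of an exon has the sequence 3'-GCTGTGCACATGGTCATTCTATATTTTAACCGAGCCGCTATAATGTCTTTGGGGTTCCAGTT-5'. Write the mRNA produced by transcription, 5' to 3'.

5′-CGACACGUGUACCAGUAAGAUAUAAAAUUGGCUCGGCGAUAUUACAGAAACCCCAAGGUCAA-3′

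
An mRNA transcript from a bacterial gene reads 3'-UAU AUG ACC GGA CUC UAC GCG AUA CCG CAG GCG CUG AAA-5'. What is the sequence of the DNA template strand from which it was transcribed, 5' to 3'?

5′-ATATACTGGCCTGAGATGCGCTATGGCGTCCGCGACTTT-3′

Written 5'→3' the mRNA is AAAGUCGCGGACGCCAUAGCGCAUCUCAGGCCAGUAUAU, so the coding DNA strand is AAAGTCGCGGACGCCATAGCGCATCTCAGGCCAGTATAT. The template is its reverse complement.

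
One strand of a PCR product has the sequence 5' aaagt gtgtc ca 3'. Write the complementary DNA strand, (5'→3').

Pairing A↔T and G↔C gives TTTCACACAGGT, running 3'→5'. Reverse for the 5'→3' convention.

5'-TGGACACACTTT-3'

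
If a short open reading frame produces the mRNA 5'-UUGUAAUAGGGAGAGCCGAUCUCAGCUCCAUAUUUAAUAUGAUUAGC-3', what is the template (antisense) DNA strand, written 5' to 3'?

5'-GCTAATCATATTAAATATGGAGCTGAGATCGGCTCTCCCTATTACAA-3'

Replace U with T to get the coding DNA strand: TTGTAATAGGGAGAGCCGATCTCAGCTCCATATTTAATATGATTAGC. The template strand is its reverse complement (complement AACATTATCCCTCTCGGCTAGAGTCGAGGTATAAATTATACTAATCG, then reverse).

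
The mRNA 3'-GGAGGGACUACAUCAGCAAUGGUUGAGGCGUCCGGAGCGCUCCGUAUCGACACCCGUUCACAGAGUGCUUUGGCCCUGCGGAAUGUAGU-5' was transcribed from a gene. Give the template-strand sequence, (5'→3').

Written 5'→3' the mRNA is UGAUGUAAGGCGUCCCGGUUUCGUGAGACACUUGCCCACAGCUAUGCCUCGCGAGGCCUGCGGAGUUGGUAACGACUACAUCAGGGAGG, so the coding DNA strand is TGATGTAAGGCGTCCCGGTTTCGTGAGACACTTGCCCACAGCTATGCCTCGCGAGGCCTGCGGAGTTGGTAACGACTACATCAGGGAGG. The template is its reverse complement.

5'-CCTCCCTGATGTAGTCGTTACCAACTCCGCAGGCCTCGCGAGGCATAGCTGTGGGCAAGTGTCTCACGAAACCGGGACGCCTTACATCA-3'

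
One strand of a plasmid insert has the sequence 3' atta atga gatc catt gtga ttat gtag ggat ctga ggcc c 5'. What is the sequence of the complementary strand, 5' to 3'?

5'-TAATTACTCTAGGTAACACTAATACATCCCTAGACTCCGGG-3'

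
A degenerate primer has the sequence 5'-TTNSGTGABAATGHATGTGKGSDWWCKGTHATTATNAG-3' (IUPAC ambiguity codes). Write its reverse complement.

Standard pairs A↔T, G↔C; ambiguity codes pair K↔M, W↔W, S↔S, B↔V, D↔H, N↔N. Complement (AANSCACTVTTACDTACACMCSHWWGMCADTAATANTC), then reverse for 5'→3'.

5'-CTNATAATDACMGWWHSCMCACATDCATTVTCACSNAA-3'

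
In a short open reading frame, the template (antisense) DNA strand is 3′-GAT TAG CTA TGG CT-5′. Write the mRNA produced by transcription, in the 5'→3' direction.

Reading the template 3'→5' as shown, RNA polymerase pairs each base (A→U, T→A, G↔C) to build mRNA 5'→3' directly.

5′-CUAAUCGAUACCGA-3′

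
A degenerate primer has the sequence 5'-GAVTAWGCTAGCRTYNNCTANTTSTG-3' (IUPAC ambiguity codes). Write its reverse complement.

Standard pairs A↔T, G↔C; ambiguity codes pair R↔Y, W↔W, S↔S, V↔B, N↔N. Complement (CTBATWCGATCGYARNNGATNAASAC), then reverse for 5'→3'.

5'-CASAANTAGNNRAYGCTAGCWTABTC-3'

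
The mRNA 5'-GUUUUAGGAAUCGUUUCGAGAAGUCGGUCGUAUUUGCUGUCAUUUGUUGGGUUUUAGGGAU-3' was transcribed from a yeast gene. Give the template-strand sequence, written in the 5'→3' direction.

Replace U with T to get the coding DNA strand: GTTTTAGGAATCGTTTCGAGAAGTCGGTCGTATTTGCTGTCATTTGTTGGGTTTTAGGGAT. The template strand is its reverse complement (complement CAAAATCCTTAGCAAAGCTCTTCAGCCAGCATAAACGACAGTAAACAACCCAAAATCCCTA, then reverse).

5'-ATCCCTAAAACCCAACAAATGACAGCAAATACGACCGACTTCTCGAAACGATTCCTAAAAC-3'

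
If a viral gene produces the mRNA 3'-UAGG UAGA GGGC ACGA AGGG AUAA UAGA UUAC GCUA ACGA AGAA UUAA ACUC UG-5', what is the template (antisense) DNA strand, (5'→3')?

5'-ATCCATCTCCCGTGCTTCCCTATTATCTAATGCGATTGCTTCTTAATTTGAGAC-3'

Written 5'→3' the mRNA is GUCUCAAAUUAAGAAGCAAUCGCAUUAGAUAAUAGGGAAGCACGGGAGAUGGAU, so the coding DNA strand is GTCTCAAATTAAGAAGCAATCGCATTAGATAATAGGGAAGCACGGGAGATGGAT. The template is its reverse complement.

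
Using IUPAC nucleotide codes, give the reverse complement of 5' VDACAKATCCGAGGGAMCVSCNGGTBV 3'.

5'-BVACCNGSBGKTCCCTCGGATMTGTHB-3'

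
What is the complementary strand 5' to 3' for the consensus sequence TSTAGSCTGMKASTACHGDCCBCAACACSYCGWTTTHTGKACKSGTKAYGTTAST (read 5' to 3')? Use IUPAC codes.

5'-ASTAACRTMACSMGTMCADAAAWCGRSGTGTTGVGGHCDGTASTMKCAGSCTASA-3'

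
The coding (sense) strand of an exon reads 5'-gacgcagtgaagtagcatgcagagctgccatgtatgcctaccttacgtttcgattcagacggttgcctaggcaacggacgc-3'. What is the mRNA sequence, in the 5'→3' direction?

5'-GACGCAGUGAAGUAGCAUGCAGAGCUGCCAUGUAUGCCUACCUUACGUUUCGAUUCAGACGGUUGCCUAGGCAACGGACGC-3'

mRNA has the coding-strand sequence with U in place of T.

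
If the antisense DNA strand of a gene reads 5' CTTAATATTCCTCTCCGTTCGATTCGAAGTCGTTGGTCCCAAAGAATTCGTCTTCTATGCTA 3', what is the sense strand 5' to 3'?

The coding strand is complementary and antiparallel to the template: take the complement (A↔T, G↔C) and reverse.

5'-TAGCATAGAAGACGAATTCTTTGGGACCAACGACTTCGAATCGAACGGAGAGGAATATTAAG-3'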